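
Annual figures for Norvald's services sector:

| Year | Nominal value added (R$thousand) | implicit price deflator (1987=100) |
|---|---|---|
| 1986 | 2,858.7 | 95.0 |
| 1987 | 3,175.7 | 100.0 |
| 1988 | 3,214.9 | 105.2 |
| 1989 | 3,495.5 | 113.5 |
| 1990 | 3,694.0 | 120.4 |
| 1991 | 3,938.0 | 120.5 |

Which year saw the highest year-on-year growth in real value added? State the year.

1991

1987: real = 3175.7/1.000 = 3175.70; growth vs 1986 (3009.16) = 5.53%.
1988: real = 3214.9/1.052 = 3055.99; growth vs 1987 (3175.70) = -3.77%.
1989: real = 3495.5/1.135 = 3079.74; growth vs 1988 (3055.99) = 0.78%.
1990: real = 3694.0/1.204 = 3068.11; growth vs 1989 (3079.74) = -0.38%.
1991: real = 3938.0/1.205 = 3268.05; growth vs 1990 (3068.11) = 6.52%.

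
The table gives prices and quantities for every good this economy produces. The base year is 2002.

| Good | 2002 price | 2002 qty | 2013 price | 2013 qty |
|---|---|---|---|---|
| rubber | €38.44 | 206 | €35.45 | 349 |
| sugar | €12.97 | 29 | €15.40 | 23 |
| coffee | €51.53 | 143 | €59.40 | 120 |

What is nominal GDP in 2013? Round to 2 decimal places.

€19854.25

Nominal GDP 2013 = Σ (p_2013 × q_2013) = 35.45·349 + 15.40·23 + 59.40·120 = 19854.25.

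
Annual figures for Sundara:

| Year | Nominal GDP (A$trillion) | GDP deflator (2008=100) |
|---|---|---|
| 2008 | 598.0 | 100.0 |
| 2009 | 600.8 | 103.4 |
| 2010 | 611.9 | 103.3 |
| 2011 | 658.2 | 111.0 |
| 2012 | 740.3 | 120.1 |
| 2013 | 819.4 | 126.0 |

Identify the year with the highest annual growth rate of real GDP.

2009: real = 600.8/1.034 = 581.04; growth vs 2008 (598.00) = -2.84%.
2010: real = 611.9/1.033 = 592.35; growth vs 2009 (581.04) = 1.95%.
2011: real = 658.2/1.110 = 592.97; growth vs 2010 (592.35) = 0.10%.
2012: real = 740.3/1.201 = 616.40; growth vs 2011 (592.97) = 3.95%.
2013: real = 819.4/1.260 = 650.32; growth vs 2012 (616.40) = 5.50%.

2013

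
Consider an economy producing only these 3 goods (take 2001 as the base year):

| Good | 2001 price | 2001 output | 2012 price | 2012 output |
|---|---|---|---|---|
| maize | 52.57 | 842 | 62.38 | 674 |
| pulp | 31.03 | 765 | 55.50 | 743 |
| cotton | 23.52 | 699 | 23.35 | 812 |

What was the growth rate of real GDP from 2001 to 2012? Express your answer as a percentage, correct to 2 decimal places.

Real GDP 2001 = Nominal GDP 2001 = 52.57·842 + 31.03·765 + 23.52·699 = 84442.37.
Real GDP 2012 (at 2001 prices) = 52.57·674 + 31.03·743 + 23.52·812 = 77585.71.
Real growth = 77585.71/84442.37 − 1 = -0.0812.

-8.12%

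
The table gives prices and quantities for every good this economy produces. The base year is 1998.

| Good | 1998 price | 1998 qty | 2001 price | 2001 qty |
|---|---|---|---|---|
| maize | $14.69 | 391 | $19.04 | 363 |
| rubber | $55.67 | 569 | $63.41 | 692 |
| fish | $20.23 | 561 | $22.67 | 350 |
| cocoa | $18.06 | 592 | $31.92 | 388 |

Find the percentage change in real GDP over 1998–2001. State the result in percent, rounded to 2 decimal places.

Real GDP 1998 = Nominal GDP 1998 = 14.69·391 + 55.67·569 + 20.23·561 + 18.06·592 = 59460.57.
Real GDP 2001 (at 1998 prices) = 14.69·363 + 55.67·692 + 20.23·350 + 18.06·388 = 57943.89.
Real growth = 57943.89/59460.57 − 1 = -0.0255.

-2.55%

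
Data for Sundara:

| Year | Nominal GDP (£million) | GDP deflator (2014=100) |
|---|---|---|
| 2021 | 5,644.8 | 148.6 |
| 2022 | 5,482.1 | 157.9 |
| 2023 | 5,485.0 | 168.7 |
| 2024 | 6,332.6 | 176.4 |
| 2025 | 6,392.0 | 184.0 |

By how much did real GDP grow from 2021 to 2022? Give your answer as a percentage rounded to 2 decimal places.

-8.60%

Real GDP 2021 = 5644.8/1.486 = 3798.65.
Real GDP 2022 = 5482.1/1.579 = 3471.88.
Change = 3471.88/3798.65 − 1 = -0.0860.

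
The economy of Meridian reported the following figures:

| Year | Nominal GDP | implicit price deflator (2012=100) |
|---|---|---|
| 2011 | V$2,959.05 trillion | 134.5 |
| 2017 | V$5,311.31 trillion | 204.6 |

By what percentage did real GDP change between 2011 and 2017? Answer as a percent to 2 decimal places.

Real GDP 2011 = 2959.05 / 1.345 = 2200.04.
Real GDP 2017 = 5311.31 / 2.046 = 2595.95.
Real growth = 2595.95 / 2200.04 − 1 = 0.1800.

18.00%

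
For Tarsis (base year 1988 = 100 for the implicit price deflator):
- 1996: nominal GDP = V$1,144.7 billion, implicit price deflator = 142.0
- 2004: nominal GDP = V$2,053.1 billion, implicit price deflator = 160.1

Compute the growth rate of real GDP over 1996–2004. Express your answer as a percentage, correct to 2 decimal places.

59.08%

Deflate each year: 1996 → 1144.7/1.420 = 806.13; 2004 → 2053.1/1.601 = 1282.39.
So real GDP changed by 1282.39/806.13 − 1 = 0.5908, i.e. 59.08%.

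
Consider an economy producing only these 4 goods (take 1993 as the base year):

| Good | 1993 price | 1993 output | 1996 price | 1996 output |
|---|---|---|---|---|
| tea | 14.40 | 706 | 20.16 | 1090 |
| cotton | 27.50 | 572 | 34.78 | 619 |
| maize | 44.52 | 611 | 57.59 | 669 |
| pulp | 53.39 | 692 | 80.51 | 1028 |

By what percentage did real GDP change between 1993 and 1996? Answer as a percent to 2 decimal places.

30.37%

Real GDP 1993 = Nominal GDP 1993 = 14.40·706 + 27.50·572 + 44.52·611 + 53.39·692 = 90044.00.
Real GDP 1996 (at 1993 prices) = 14.40·1090 + 27.50·619 + 44.52·669 + 53.39·1028 = 117387.30.
Real growth = 117387.30/90044.00 − 1 = 0.3037.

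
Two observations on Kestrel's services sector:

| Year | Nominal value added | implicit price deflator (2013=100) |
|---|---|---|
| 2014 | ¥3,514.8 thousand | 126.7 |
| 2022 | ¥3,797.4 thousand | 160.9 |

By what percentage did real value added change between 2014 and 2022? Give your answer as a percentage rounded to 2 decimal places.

-14.92%

Real value added 2014 = 3514.8 / 1.267 = 2774.11.
Real value added 2022 = 3797.4 / 1.609 = 2360.10.
Real growth = 2360.10 / 2774.11 − 1 = -0.1492.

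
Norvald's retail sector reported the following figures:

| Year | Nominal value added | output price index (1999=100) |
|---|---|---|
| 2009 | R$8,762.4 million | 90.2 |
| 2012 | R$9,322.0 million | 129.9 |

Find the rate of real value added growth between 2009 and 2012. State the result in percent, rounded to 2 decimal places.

Deflate each year: 2009 → 8762.4/0.902 = 9714.41; 2012 → 9322.0/1.299 = 7176.29.
So real value added changed by 7176.29/9714.41 − 1 = -0.2613, i.e. -26.13%.

-26.13%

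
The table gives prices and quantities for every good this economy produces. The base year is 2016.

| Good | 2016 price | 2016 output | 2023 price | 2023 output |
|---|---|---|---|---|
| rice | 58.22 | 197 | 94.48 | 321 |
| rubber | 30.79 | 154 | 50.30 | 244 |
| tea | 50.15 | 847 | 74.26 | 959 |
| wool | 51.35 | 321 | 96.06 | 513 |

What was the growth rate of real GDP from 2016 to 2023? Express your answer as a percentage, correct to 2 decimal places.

Real GDP 2016 = Nominal GDP 2016 = 58.22·197 + 30.79·154 + 50.15·847 + 51.35·321 = 75171.40.
Real GDP 2023 (at 2016 prices) = 58.22·321 + 30.79·244 + 50.15·959 + 51.35·513 = 100637.78.
Real growth = 100637.78/75171.40 − 1 = 0.3388.

33.88%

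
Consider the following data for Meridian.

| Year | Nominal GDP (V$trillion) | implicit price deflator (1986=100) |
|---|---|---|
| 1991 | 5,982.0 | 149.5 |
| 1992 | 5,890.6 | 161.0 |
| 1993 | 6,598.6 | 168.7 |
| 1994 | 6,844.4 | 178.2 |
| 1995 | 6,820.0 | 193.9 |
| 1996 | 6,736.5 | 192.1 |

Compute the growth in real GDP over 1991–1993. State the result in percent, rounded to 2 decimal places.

Real GDP 1991 = 5982.0/1.495 = 4001.34.
Real GDP 1993 = 6598.6/1.687 = 3911.44.
Change = 3911.44/4001.34 − 1 = -0.0225.

-2.25%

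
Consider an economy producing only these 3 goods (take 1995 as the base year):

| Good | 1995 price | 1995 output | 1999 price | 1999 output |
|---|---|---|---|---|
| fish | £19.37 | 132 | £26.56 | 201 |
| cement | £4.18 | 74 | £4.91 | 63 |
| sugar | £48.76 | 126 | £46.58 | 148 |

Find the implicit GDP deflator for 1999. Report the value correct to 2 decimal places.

110.27

Nominal GDP 1999 = 26.56·201 + 4.91·63 + 46.58·148 = 12541.73.
Real GDP 1999 (at 1995 prices) = 19.37·201 + 4.18·63 + 48.76·148 = 11373.19.
Deflator = Nominal/Real × 100 = 12541.73/11373.19 × 100 = 110.275.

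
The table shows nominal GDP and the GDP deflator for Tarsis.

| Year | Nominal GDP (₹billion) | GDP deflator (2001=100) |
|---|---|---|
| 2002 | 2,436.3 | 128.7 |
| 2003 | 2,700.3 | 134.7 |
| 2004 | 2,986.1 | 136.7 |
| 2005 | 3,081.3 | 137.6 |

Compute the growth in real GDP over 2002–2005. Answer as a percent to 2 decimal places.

18.29%

Real GDP 2002 = 2436.3/1.287 = 1893.01.
Real GDP 2005 = 3081.3/1.376 = 2239.32.
Change = 2239.32/1893.01 − 1 = 0.1829.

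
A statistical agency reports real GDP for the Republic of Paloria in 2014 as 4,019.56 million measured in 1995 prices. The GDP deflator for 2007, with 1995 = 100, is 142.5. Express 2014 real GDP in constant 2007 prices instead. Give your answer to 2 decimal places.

Real GDP in 2007 prices = Real GDP in 1995 prices × (P_2007/P_1995) = 4019.56 × 1.425 = 5727.87.

5,727.87 million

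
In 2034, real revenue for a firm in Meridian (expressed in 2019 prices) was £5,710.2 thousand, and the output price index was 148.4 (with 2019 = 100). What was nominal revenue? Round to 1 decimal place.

Nominal revenue = Real × (output price index/100) = 5710.2 × 1.484 = 8473.94.

£8,473.9 thousand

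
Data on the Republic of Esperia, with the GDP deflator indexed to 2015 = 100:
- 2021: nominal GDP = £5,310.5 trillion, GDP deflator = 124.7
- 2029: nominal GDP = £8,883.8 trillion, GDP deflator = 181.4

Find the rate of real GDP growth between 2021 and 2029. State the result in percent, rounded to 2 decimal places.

15.00%

Deflate each year: 2021 → 5310.5/1.247 = 4258.62; 2029 → 8883.8/1.814 = 4897.35.
So real GDP changed by 4897.35/4258.62 − 1 = 0.1500, i.e. 15.00%.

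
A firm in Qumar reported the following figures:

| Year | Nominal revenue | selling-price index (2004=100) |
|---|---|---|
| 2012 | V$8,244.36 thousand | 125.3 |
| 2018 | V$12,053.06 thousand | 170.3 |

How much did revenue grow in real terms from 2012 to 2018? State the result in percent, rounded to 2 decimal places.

Real revenue 2012 = 8244.36 / 1.253 = 6579.70.
Real revenue 2018 = 12053.06 / 1.703 = 7077.55.
Real growth = 7077.55 / 6579.70 − 1 = 0.0757.

7.57%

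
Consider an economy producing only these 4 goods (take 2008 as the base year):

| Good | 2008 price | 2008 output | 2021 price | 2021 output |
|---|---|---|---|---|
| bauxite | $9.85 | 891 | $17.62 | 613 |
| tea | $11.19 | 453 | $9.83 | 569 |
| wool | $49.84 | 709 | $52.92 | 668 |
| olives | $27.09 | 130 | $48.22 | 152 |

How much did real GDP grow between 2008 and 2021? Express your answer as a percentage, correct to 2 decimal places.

Real GDP 2008 = Nominal GDP 2008 = 9.85·891 + 11.19·453 + 49.84·709 + 27.09·130 = 52703.68.
Real GDP 2021 (at 2008 prices) = 9.85·613 + 11.19·569 + 49.84·668 + 27.09·152 = 49815.96.
Real growth = 49815.96/52703.68 − 1 = -0.0548.

-5.48%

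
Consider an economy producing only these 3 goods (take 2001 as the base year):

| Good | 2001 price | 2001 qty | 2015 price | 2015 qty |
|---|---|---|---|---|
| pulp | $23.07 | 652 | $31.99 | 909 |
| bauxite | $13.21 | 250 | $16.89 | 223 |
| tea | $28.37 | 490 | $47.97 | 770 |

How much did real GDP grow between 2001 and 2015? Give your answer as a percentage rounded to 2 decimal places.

Real GDP 2001 = Nominal GDP 2001 = 23.07·652 + 13.21·250 + 28.37·490 = 32245.44.
Real GDP 2015 (at 2001 prices) = 23.07·909 + 13.21·223 + 28.37·770 = 45761.36.
Real growth = 45761.36/32245.44 − 1 = 0.4192.

41.92%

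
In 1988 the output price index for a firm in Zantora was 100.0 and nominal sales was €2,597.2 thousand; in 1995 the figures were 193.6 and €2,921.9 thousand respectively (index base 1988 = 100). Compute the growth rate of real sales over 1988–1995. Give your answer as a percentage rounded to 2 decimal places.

-41.89%

Deflate each year: 1988 → 2597.2/1.000 = 2597.20; 1995 → 2921.9/1.936 = 1509.25.
So real sales changed by 1509.25/2597.20 − 1 = -0.4189, i.e. -41.89%.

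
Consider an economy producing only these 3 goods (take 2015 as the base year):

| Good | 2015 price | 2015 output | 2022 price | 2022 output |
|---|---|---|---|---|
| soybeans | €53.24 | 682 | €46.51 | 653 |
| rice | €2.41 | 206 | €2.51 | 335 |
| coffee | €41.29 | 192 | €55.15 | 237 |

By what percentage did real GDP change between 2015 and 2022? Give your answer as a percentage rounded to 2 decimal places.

1.40%

Real GDP 2015 = Nominal GDP 2015 = 53.24·682 + 2.41·206 + 41.29·192 = 44733.82.
Real GDP 2022 (at 2015 prices) = 53.24·653 + 2.41·335 + 41.29·237 = 45358.80.
Real growth = 45358.80/44733.82 − 1 = 0.0140.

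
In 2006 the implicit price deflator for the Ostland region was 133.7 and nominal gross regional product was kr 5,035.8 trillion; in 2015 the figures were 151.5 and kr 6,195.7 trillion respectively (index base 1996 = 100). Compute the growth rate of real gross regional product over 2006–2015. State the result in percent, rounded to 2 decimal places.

8.58%

Real gross regional product 2006 = 5035.8 / 1.337 = 3766.49.
Real gross regional product 2015 = 6195.7 / 1.515 = 4089.57.
Real growth = 4089.57 / 3766.49 − 1 = 0.0858.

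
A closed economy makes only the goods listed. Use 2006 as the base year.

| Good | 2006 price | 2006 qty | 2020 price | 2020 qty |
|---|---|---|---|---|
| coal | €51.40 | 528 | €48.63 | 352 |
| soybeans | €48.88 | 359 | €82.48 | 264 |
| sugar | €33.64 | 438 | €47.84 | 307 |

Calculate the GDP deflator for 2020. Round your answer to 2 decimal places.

Nominal GDP 2020 = 48.63·352 + 82.48·264 + 47.84·307 = 53579.36.
Real GDP 2020 (at 2006 prices) = 51.40·352 + 48.88·264 + 33.64·307 = 41324.60.
Deflator = Nominal/Real × 100 = 53579.36/41324.60 × 100 = 129.655.

129.65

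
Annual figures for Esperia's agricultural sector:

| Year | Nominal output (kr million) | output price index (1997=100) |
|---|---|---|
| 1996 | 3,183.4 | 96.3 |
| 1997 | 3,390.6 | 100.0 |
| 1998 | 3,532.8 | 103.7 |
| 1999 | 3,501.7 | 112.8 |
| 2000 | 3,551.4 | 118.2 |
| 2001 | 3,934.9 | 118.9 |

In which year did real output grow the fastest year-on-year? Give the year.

1997: real = 3390.6/1.000 = 3390.60; growth vs 1996 (3305.71) = 2.57%.
1998: real = 3532.8/1.037 = 3406.75; growth vs 1997 (3390.60) = 0.48%.
1999: real = 3501.7/1.128 = 3104.34; growth vs 1998 (3406.75) = -8.88%.
2000: real = 3551.4/1.182 = 3004.57; growth vs 1999 (3104.34) = -3.21%.
2001: real = 3934.9/1.189 = 3309.42; growth vs 2000 (3004.57) = 10.15%.

2001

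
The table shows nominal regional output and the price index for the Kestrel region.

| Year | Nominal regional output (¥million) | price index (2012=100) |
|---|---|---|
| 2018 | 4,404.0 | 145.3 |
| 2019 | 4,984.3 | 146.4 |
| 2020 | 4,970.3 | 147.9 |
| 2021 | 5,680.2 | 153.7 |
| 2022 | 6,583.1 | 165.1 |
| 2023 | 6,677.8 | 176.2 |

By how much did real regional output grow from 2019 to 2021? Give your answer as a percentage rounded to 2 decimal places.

8.55%

Real regional output 2019 = 4984.3/1.464 = 3404.58.
Real regional output 2021 = 5680.2/1.537 = 3695.64.
Change = 3695.64/3404.58 − 1 = 0.0855.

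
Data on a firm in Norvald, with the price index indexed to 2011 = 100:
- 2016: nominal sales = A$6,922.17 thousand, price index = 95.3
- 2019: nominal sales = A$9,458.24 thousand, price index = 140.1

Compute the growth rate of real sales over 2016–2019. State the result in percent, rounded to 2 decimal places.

Deflate each year: 2016 → 6922.17/0.953 = 7263.56; 2019 → 9458.24/1.401 = 6751.06.
So real sales changed by 6751.06/7263.56 − 1 = -0.0706, i.e. -7.06%.

-7.06%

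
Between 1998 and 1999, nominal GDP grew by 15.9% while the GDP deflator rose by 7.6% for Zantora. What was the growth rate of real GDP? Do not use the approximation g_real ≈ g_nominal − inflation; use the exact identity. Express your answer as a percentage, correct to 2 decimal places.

(1 + g_nom) = (1 + g_real)(1 + π), so g_real = 1.1590 / 1.0760 − 1 = 0.07714.

7.71%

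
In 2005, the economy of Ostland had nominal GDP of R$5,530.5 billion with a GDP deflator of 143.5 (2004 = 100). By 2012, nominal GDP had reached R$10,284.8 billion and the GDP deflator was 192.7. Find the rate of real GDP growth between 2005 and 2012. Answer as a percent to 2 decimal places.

38.48%

Deflate each year: 2005 → 5530.5/1.435 = 3854.01; 2012 → 10284.8/1.927 = 5337.21.
So real GDP changed by 5337.21/3854.01 − 1 = 0.3848, i.e. 38.48%.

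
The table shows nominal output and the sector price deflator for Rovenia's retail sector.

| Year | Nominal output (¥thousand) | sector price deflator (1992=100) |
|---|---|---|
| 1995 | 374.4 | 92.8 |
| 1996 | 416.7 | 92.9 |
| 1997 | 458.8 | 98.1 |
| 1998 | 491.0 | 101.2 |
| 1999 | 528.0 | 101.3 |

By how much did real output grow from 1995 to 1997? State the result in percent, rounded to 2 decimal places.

Real output 1995 = 374.4/0.928 = 403.45.
Real output 1997 = 458.8/0.981 = 467.69.
Change = 467.69/403.45 − 1 = 0.1592.

15.92%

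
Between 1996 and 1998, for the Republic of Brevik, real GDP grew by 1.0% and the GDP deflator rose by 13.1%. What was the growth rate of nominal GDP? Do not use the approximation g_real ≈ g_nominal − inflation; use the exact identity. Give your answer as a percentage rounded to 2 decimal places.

(1 + g_nom) = (1 + g_real)(1 + π) = 1.0100 × 1.1310 = 1.14231.

14.23%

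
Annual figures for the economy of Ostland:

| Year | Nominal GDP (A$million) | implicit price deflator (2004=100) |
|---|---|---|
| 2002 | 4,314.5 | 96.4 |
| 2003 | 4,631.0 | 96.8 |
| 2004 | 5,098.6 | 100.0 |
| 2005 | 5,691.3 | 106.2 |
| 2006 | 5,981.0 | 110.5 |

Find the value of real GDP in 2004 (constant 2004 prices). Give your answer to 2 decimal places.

Real GDP 2004 = 5098.6 / 1.000 = 5098.60.

A$5,098.60 million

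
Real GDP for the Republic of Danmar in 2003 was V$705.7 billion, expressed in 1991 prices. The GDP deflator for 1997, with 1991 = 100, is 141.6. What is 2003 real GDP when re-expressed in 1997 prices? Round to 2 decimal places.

Real GDP in 1997 prices = Real GDP in 1991 prices × (P_1997/P_1991) = 705.7 × 1.416 = 999.27.

V$999.27 billion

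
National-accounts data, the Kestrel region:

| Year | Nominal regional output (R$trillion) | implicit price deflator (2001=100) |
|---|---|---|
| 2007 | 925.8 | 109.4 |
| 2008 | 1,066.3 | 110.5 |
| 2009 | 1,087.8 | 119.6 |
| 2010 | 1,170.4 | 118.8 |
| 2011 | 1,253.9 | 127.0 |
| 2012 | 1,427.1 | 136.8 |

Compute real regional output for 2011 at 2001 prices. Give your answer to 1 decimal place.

R$987.3 trillion

Real regional output 2011 = 1253.9 / 1.270 = 987.32.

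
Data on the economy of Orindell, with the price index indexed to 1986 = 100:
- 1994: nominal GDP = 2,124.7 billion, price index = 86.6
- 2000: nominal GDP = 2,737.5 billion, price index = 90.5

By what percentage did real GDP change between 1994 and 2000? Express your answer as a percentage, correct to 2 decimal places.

Real GDP 1994 = 2124.7 / 0.866 = 2453.46.
Real GDP 2000 = 2737.5 / 0.905 = 3024.86.
Real growth = 3024.86 / 2453.46 − 1 = 0.2329.

23.29%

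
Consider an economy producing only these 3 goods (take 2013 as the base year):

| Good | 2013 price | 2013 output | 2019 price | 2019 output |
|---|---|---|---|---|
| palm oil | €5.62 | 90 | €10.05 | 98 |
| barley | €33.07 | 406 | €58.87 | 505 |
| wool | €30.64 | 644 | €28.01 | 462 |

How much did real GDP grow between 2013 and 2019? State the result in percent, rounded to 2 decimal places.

-6.71%

Real GDP 2013 = Nominal GDP 2013 = 5.62·90 + 33.07·406 + 30.64·644 = 33664.38.
Real GDP 2019 (at 2013 prices) = 5.62·98 + 33.07·505 + 30.64·462 = 31406.79.
Real growth = 31406.79/33664.38 − 1 = -0.0671.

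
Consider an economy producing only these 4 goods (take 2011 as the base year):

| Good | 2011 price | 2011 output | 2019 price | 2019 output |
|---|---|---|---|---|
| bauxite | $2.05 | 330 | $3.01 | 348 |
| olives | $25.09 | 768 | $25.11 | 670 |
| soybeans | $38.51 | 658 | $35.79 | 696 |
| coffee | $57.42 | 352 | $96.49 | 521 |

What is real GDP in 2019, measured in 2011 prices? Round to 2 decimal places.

$74242.48

Real GDP 2019 = Σ (p_2011 × q_2019) = 2.05·348 + 25.09·670 + 38.51·696 + 57.42·521 = 74242.48.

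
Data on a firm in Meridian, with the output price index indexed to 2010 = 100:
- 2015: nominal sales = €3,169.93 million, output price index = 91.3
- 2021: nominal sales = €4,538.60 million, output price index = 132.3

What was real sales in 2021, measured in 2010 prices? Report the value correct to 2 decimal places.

€3,430.54 million

Real sales = Nominal / (output price index/100) = 4538.60 / 1.323 = 3430.54.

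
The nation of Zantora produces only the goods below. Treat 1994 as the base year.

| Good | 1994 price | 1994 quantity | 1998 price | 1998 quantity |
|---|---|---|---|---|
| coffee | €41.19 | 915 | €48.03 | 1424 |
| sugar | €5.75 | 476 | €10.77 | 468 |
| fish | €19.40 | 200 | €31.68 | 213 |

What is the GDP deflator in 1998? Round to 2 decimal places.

122.46

Nominal GDP 1998 = 48.03·1424 + 10.77·468 + 31.68·213 = 80182.92.
Real GDP 1998 (at 1994 prices) = 41.19·1424 + 5.75·468 + 19.40·213 = 65477.76.
Deflator = Nominal/Real × 100 = 80182.92/65477.76 × 100 = 122.458.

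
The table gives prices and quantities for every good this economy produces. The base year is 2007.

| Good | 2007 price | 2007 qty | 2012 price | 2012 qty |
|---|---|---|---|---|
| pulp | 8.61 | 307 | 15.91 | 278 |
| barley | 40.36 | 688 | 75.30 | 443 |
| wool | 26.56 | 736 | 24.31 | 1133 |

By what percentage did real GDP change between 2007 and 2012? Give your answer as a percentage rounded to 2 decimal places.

0.81%

Real GDP 2007 = Nominal GDP 2007 = 8.61·307 + 40.36·688 + 26.56·736 = 49959.11.
Real GDP 2012 (at 2007 prices) = 8.61·278 + 40.36·443 + 26.56·1133 = 50365.54.
Real growth = 50365.54/49959.11 − 1 = 0.0081.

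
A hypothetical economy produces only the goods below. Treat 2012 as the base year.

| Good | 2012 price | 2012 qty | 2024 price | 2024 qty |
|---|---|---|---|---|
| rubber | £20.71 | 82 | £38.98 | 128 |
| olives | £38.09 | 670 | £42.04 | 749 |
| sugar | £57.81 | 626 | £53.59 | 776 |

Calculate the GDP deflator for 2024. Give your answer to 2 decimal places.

102.66

Nominal GDP 2024 = 38.98·128 + 42.04·749 + 53.59·776 = 78063.24.
Real GDP 2024 (at 2012 prices) = 20.71·128 + 38.09·749 + 57.81·776 = 76040.85.
Deflator = Nominal/Real × 100 = 78063.24/76040.85 × 100 = 102.660.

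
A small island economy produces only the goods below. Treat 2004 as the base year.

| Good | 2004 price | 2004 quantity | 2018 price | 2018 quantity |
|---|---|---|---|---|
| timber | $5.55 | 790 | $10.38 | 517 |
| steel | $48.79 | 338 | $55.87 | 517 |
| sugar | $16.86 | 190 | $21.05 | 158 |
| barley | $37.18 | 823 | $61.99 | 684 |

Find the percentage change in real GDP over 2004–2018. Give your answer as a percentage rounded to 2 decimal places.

2.76%

Real GDP 2004 = Nominal GDP 2004 = 5.55·790 + 48.79·338 + 16.86·190 + 37.18·823 = 54678.06.
Real GDP 2018 (at 2004 prices) = 5.55·517 + 48.79·517 + 16.86·158 + 37.18·684 = 56188.78.
Real growth = 56188.78/54678.06 − 1 = 0.0276.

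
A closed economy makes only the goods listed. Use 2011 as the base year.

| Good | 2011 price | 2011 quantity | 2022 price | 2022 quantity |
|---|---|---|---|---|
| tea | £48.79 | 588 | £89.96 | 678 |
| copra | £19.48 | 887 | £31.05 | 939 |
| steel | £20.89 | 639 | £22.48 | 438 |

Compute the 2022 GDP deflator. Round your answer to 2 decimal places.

Nominal GDP 2022 = 89.96·678 + 31.05·939 + 22.48·438 = 99995.07.
Real GDP 2022 (at 2011 prices) = 48.79·678 + 19.48·939 + 20.89·438 = 60521.16.
Deflator = Nominal/Real × 100 = 99995.07/60521.16 × 100 = 165.223.

165.22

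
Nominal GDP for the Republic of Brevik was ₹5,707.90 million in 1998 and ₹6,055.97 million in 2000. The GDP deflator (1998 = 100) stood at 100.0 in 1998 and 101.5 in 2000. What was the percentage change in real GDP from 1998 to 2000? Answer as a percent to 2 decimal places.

4.53%

Deflate each year: 1998 → 5707.90/1.000 = 5707.90; 2000 → 6055.97/1.015 = 5966.47.
So real GDP changed by 5966.47/5707.90 − 1 = 0.0453, i.e. 4.53%.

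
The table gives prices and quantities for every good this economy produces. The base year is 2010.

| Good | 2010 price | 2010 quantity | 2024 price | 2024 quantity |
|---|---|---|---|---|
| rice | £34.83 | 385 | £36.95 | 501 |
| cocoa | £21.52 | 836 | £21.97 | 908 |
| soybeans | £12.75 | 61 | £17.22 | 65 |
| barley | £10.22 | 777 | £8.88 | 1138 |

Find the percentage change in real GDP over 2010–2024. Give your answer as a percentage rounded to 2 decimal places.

Real GDP 2010 = Nominal GDP 2010 = 34.83·385 + 21.52·836 + 12.75·61 + 10.22·777 = 40118.96.
Real GDP 2024 (at 2010 prices) = 34.83·501 + 21.52·908 + 12.75·65 + 10.22·1138 = 49449.10.
Real growth = 49449.10/40118.96 − 1 = 0.2326.

23.26%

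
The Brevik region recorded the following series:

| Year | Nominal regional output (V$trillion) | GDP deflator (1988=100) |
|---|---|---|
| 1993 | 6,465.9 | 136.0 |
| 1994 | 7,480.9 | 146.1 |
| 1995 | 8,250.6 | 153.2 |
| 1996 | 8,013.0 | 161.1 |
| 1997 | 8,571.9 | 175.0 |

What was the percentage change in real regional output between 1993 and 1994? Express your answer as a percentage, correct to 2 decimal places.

Real regional output 1993 = 6465.9/1.360 = 4754.34.
Real regional output 1994 = 7480.9/1.461 = 5120.40.
Change = 5120.40/4754.34 − 1 = 0.0770.

7.70%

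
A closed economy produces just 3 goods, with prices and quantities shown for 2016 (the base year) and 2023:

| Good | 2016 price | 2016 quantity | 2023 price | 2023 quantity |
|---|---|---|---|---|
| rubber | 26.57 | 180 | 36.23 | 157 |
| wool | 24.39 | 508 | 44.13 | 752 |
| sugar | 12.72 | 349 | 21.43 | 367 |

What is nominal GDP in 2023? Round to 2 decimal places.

Nominal GDP 2023 = Σ (p_2023 × q_2023) = 36.23·157 + 44.13·752 + 21.43·367 = 46738.68.

46738.68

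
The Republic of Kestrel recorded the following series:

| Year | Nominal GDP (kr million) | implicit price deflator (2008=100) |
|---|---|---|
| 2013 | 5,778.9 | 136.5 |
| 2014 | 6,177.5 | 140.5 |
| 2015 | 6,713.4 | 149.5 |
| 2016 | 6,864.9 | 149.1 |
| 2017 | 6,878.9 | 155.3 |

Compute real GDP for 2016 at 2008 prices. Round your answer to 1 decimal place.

kr 4,604.2 million

Real GDP 2016 = 6864.9 / 1.491 = 4604.23.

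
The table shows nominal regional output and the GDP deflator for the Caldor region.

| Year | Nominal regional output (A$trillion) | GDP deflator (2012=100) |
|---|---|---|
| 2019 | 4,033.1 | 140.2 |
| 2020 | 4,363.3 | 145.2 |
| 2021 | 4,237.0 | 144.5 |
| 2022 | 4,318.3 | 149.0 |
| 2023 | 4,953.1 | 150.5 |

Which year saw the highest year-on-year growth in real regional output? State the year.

2020: real = 4363.3/1.452 = 3005.03; growth vs 2019 (2876.68) = 4.46%.
2021: real = 4237.0/1.445 = 2932.18; growth vs 2020 (3005.03) = -2.42%.
2022: real = 4318.3/1.490 = 2898.19; growth vs 2021 (2932.18) = -1.16%.
2023: real = 4953.1/1.505 = 3291.10; growth vs 2022 (2898.19) = 13.56%.

2023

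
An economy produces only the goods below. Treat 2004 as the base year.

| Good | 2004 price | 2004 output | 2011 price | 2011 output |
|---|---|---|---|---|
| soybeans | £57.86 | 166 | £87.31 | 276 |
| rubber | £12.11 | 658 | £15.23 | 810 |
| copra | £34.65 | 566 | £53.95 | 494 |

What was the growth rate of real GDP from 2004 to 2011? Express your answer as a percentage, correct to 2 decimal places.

15.36%

Real GDP 2004 = Nominal GDP 2004 = 57.86·166 + 12.11·658 + 34.65·566 = 37185.04.
Real GDP 2011 (at 2004 prices) = 57.86·276 + 12.11·810 + 34.65·494 = 42895.56.
Real growth = 42895.56/37185.04 − 1 = 0.1536.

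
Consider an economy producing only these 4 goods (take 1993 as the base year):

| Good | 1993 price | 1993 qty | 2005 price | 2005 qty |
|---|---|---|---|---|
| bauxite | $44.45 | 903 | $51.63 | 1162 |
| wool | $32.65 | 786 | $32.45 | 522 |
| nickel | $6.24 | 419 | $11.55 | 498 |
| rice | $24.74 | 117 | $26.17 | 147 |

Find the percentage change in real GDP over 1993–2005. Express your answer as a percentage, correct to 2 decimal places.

5.79%

Real GDP 1993 = Nominal GDP 1993 = 44.45·903 + 32.65·786 + 6.24·419 + 24.74·117 = 71310.39.
Real GDP 2005 (at 1993 prices) = 44.45·1162 + 32.65·522 + 6.24·498 + 24.74·147 = 75438.50.
Real growth = 75438.50/71310.39 − 1 = 0.0579.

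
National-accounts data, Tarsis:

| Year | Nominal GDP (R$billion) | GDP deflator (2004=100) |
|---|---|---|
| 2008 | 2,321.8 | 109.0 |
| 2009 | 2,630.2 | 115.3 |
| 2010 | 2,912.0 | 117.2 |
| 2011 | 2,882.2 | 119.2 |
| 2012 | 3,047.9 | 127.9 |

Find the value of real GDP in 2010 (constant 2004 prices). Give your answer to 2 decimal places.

Real GDP 2010 = 2912.0 / 1.172 = 2484.64.

R$2,484.64 billion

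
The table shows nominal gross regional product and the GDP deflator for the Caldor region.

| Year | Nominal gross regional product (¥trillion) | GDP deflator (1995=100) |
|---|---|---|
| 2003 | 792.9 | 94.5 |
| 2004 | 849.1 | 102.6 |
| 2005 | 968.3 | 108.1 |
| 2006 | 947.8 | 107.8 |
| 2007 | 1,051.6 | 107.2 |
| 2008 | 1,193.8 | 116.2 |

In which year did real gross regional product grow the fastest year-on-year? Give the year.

2004: real = 849.1/1.026 = 827.58; growth vs 2003 (839.05) = -1.37%.
2005: real = 968.3/1.081 = 895.74; growth vs 2004 (827.58) = 8.24%.
2006: real = 947.8/1.078 = 879.22; growth vs 2005 (895.74) = -1.84%.
2007: real = 1051.6/1.072 = 980.97; growth vs 2006 (879.22) = 11.57%.
2008: real = 1193.8/1.162 = 1027.37; growth vs 2007 (980.97) = 4.73%.

2007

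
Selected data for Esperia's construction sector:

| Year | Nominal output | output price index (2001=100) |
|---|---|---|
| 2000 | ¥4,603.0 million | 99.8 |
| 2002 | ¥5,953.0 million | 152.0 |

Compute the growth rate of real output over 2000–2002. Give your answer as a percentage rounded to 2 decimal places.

Real output 2000 = 4603.0 / 0.998 = 4612.22.
Real output 2002 = 5953.0 / 1.520 = 3916.45.
Real growth = 3916.45 / 4612.22 − 1 = -0.1509.

-15.09%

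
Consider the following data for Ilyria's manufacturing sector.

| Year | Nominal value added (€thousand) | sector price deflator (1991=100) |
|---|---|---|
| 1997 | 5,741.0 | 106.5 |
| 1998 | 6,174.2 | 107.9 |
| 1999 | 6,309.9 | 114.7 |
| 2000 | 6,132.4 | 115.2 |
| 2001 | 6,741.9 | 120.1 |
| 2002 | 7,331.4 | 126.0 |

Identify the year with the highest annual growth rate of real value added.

1998

1998: real = 6174.2/1.079 = 5722.15; growth vs 1997 (5390.61) = 6.15%.
1999: real = 6309.9/1.147 = 5501.22; growth vs 1998 (5722.15) = -3.86%.
2000: real = 6132.4/1.152 = 5323.26; growth vs 1999 (5501.22) = -3.23%.
2001: real = 6741.9/1.201 = 5613.57; growth vs 2000 (5323.26) = 5.45%.
2002: real = 7331.4/1.260 = 5818.57; growth vs 2001 (5613.57) = 3.65%.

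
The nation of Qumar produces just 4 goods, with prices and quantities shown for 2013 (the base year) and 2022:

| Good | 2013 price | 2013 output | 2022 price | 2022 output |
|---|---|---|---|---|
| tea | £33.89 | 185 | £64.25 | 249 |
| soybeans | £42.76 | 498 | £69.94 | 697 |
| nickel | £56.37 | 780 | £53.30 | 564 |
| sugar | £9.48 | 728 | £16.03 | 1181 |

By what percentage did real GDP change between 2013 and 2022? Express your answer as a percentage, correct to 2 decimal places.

Real GDP 2013 = Nominal GDP 2013 = 33.89·185 + 42.76·498 + 56.37·780 + 9.48·728 = 78434.17.
Real GDP 2022 (at 2013 prices) = 33.89·249 + 42.76·697 + 56.37·564 + 9.48·1181 = 81230.89.
Real growth = 81230.89/78434.17 − 1 = 0.0357.

3.57%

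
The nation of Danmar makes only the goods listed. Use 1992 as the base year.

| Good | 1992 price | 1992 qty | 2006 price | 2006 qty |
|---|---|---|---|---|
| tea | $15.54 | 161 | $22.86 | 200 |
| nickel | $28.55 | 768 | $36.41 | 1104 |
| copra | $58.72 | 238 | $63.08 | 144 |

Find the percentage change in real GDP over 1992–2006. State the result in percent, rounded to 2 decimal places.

Real GDP 1992 = Nominal GDP 1992 = 15.54·161 + 28.55·768 + 58.72·238 = 38403.70.
Real GDP 2006 (at 1992 prices) = 15.54·200 + 28.55·1104 + 58.72·144 = 43082.88.
Real growth = 43082.88/38403.70 − 1 = 0.1218.

12.18%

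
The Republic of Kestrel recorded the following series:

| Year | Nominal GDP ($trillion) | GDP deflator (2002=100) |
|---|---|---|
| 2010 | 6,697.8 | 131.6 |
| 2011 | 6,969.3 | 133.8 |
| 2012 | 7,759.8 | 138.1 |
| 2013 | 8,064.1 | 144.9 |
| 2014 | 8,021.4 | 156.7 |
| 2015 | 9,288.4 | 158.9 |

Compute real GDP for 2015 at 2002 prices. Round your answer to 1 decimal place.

Real GDP 2015 = 9288.4 / 1.589 = 5845.44.

$5,845.4 trillion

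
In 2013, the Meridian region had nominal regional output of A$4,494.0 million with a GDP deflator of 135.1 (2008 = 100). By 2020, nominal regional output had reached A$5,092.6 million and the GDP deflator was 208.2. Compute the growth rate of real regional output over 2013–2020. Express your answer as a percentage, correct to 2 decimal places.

-26.47%

Real regional output 2013 = 4494.0 / 1.351 = 3326.42.
Real regional output 2020 = 5092.6 / 2.082 = 2446.01.
Real growth = 2446.01 / 3326.42 − 1 = -0.2647.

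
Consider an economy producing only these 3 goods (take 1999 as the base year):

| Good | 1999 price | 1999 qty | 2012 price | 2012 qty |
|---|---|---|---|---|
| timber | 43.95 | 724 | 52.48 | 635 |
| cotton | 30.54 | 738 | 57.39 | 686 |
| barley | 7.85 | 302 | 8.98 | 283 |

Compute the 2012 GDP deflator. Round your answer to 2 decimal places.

Nominal GDP 2012 = 52.48·635 + 57.39·686 + 8.98·283 = 75235.68.
Real GDP 2012 (at 1999 prices) = 43.95·635 + 30.54·686 + 7.85·283 = 51080.24.
Deflator = Nominal/Real × 100 = 75235.68/51080.24 × 100 = 147.289.

147.29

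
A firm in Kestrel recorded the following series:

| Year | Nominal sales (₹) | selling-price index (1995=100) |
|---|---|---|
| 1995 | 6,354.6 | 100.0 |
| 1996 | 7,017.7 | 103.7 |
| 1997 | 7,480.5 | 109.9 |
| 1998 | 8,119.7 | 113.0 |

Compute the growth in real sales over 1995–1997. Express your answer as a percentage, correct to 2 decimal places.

7.11%

Real sales 1995 = 6354.6/1.000 = 6354.60.
Real sales 1997 = 7480.5/1.099 = 6806.64.
Change = 6806.64/6354.60 − 1 = 0.0711.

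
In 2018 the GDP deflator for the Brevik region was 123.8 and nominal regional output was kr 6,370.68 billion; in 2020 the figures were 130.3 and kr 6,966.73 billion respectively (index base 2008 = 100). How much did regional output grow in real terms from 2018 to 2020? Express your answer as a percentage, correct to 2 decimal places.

Deflate each year: 2018 → 6370.68/1.238 = 5145.95; 2020 → 6966.73/1.303 = 5346.68.
So real regional output changed by 5346.68/5145.95 − 1 = 0.0390, i.e. 3.90%.

3.90%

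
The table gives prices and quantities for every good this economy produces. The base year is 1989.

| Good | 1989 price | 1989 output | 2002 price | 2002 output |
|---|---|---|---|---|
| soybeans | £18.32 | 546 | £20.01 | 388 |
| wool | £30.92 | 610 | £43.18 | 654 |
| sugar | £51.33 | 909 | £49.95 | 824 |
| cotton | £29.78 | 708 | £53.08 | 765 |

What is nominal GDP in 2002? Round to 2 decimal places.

£117768.60

Nominal GDP 2002 = Σ (p_2002 × q_2002) = 20.01·388 + 43.18·654 + 49.95·824 + 53.08·765 = 117768.60.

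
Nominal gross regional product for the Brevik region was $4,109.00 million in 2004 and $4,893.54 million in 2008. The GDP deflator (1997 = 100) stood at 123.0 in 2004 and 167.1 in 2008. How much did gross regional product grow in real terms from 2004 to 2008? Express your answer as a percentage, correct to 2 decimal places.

-12.34%

Deflate each year: 2004 → 4109.00/1.230 = 3340.65; 2008 → 4893.54/1.671 = 2928.51.
So real gross regional product changed by 2928.51/3340.65 − 1 = -0.1234, i.e. -12.34%.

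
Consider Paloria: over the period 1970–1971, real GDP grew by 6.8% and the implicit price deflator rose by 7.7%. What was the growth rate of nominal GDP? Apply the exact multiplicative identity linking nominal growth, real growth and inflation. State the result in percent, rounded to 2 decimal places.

(1 + g_nom) = (1 + g_real)(1 + π) = 1.0680 × 1.0770 = 1.15024.

15.02%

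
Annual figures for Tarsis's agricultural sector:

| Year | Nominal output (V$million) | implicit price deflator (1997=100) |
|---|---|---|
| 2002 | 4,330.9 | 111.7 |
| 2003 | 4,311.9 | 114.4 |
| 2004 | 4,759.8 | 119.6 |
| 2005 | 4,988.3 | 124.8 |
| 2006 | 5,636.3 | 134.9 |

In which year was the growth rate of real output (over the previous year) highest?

2003: real = 4311.9/1.144 = 3769.14; growth vs 2002 (3877.26) = -2.79%.
2004: real = 4759.8/1.196 = 3979.77; growth vs 2003 (3769.14) = 5.59%.
2005: real = 4988.3/1.248 = 3997.04; growth vs 2004 (3979.77) = 0.43%.
2006: real = 5636.3/1.349 = 4178.13; growth vs 2005 (3997.04) = 4.53%.

2004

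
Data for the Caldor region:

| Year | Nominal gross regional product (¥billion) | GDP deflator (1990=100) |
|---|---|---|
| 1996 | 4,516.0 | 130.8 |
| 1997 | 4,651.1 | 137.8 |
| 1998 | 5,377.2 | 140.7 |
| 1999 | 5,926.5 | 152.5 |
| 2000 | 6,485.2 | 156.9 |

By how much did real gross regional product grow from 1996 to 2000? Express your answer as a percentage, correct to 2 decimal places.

19.72%

Real gross regional product 1996 = 4516.0/1.308 = 3452.60.
Real gross regional product 2000 = 6485.2/1.569 = 4133.33.
Change = 4133.33/3452.60 − 1 = 0.1972.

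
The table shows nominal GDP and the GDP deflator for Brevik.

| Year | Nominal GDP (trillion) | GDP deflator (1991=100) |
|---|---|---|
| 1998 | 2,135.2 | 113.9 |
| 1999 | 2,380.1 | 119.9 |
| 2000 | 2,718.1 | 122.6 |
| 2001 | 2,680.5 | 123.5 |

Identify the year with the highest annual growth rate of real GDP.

2000

1999: real = 2380.1/1.199 = 1985.07; growth vs 1998 (1874.63) = 5.89%.
2000: real = 2718.1/1.226 = 2217.05; growth vs 1999 (1985.07) = 11.69%.
2001: real = 2680.5/1.235 = 2170.45; growth vs 2000 (2217.05) = -2.10%.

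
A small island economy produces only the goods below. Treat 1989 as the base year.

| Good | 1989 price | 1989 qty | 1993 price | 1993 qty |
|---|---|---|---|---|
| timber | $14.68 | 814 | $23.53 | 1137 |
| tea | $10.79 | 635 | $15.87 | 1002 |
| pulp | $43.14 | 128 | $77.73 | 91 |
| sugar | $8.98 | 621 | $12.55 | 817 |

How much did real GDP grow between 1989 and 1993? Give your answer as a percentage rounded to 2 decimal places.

29.65%

Real GDP 1989 = Nominal GDP 1989 = 14.68·814 + 10.79·635 + 43.14·128 + 8.98·621 = 29899.67.
Real GDP 1993 (at 1989 prices) = 14.68·1137 + 10.79·1002 + 43.14·91 + 8.98·817 = 38765.14.
Real growth = 38765.14/29899.67 − 1 = 0.2965.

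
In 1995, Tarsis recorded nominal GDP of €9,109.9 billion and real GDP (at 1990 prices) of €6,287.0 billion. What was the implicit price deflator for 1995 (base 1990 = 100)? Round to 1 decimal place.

implicit price deflator = (Nominal / Real) × 100 = 9109.9 / 6287.0 × 100 = 144.90.

144.9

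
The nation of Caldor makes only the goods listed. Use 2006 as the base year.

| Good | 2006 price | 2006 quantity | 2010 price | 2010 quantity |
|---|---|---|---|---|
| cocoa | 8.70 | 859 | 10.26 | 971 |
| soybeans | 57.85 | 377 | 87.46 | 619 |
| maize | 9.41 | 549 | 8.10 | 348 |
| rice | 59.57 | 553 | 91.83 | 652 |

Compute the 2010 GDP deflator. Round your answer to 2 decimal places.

Nominal GDP 2010 = 10.26·971 + 87.46·619 + 8.10·348 + 91.83·652 = 126792.16.
Real GDP 2010 (at 2006 prices) = 8.70·971 + 57.85·619 + 9.41·348 + 59.57·652 = 86371.17.
Deflator = Nominal/Real × 100 = 126792.16/86371.17 × 100 = 146.799.

146.80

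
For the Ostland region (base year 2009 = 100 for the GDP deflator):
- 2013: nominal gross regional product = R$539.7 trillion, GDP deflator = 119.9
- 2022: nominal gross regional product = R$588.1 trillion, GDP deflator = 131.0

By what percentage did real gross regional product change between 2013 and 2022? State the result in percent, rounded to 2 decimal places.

-0.27%

Real gross regional product 2013 = 539.7 / 1.199 = 450.13.
Real gross regional product 2022 = 588.1 / 1.310 = 448.93.
Real growth = 448.93 / 450.13 − 1 = -0.0027.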